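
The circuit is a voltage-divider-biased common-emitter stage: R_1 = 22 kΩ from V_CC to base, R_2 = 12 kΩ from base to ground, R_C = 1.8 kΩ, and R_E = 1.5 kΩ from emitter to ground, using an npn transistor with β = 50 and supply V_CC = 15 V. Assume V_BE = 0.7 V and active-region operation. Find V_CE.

V_CE ≈ 5.9 V

Thevenize the base divider: V_Th = V_CC·R_2/(R_1+R_2) = 15×12/34 = 5.29 V, R_Th = R_1‖R_2 = 7.76 kΩ.
Base-emitter loop: V_Th = I_B·R_Th + V_BE + (β+1)I_B·R_E, so I_B = (5.29 − 0.7) / (7.76 + 51×1.5) = 0.0545 mA.
I_C = β·I_B = 50×0.0545 = 2.73 mA, and I_E = (β+1)I_B = 2.78 mA.
V_CE = V_CC − I_C·R_C − I_E·R_E = 15 − 2.73×1.8 − 2.78×1.5 = 5.92 V.
V_CE = 5.92 V > 0.2 V confirms active-region operation.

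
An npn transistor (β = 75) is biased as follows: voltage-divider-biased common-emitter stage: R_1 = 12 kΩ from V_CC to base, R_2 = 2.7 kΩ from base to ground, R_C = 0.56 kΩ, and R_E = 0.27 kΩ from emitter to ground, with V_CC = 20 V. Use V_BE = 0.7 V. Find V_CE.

V_CE ≈ 12 V

Thevenize the base divider: V_Th = V_CC·R_2/(R_1+R_2) = 20×2.7/14.7 = 3.67 V, R_Th = R_1‖R_2 = 2.2 kΩ.
Base-emitter loop: V_Th = I_B·R_Th + V_BE + (β+1)I_B·R_E, so I_B = (3.67 − 0.7) / (2.2 + 76×0.27) = 0.131 mA.
I_C = β·I_B = 75×0.131 = 9.81 mA, and I_E = (β+1)I_B = 9.94 mA.
V_CE = V_CC − I_C·R_C − I_E·R_E = 20 − 9.81×0.56 − 9.94×0.27 = 11.8 V.
V_CE = 11.8 V > 0.2 V confirms active-region operation.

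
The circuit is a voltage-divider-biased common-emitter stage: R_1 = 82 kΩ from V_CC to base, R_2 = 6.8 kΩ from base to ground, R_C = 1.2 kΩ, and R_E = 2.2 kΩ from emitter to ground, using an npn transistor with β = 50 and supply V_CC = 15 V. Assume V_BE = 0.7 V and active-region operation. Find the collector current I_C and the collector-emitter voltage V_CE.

Thevenize the base divider: V_Th = V_CC·R_2/(R_1+R_2) = 15×6.8/88.8 = 1.15 V, R_Th = R_1‖R_2 = 6.28 kΩ.
Base-emitter loop: V_Th = I_B·R_Th + V_BE + (β+1)I_B·R_E, so I_B = (1.15 − 0.7) / (6.28 + 51×2.2) = 0.00379 mA.
I_C = β·I_B = 50×0.00379 = 0.189 mA, and I_E = (β+1)I_B = 0.193 mA.
V_CE = V_CC − I_C·R_C − I_E·R_E = 15 − 0.189×1.2 − 0.193×2.2 = 14.3 V.
V_CE = 14.3 V > 0.2 V confirms active-region operation.

I_C ≈ 0.19 mA, V_CE ≈ 14 V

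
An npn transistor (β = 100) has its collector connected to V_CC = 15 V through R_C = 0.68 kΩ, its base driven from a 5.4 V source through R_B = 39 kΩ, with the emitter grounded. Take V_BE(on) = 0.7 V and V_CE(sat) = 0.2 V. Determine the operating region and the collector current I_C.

active; I_C ≈ 12 mA

Assume active. Base-emitter loop: I_B = (V_BB − V_BE)/R_B = (5.4 − 0.7)/39 = 0.121 mA.
I_C = β·I_B = 100×0.121 = 12.1 mA.
V_CE = V_CC − I_C·R_C = 15 − 12.1×0.68 = 6.81 V > V_CE(sat), so the active-region assumption holds.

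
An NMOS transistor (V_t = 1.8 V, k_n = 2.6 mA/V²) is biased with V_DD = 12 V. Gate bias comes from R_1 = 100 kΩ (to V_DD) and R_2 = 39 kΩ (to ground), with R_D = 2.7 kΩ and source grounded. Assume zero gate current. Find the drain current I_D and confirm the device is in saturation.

V_G = V_DD·R_2/(R_1+R_2) = 12×39/139 = 3.37 V. With the source grounded, V_GS = V_G = 3.37 V.
Assume saturation: I_D = (k_n/2)(V_GS − V_t)² = (2.6/2)×(3.37 − 1.8)² = 1.3×1.57² = 3.19 mA.
V_DS = V_DD − I_D·R_D = 12 − 3.19×2.7 = 3.38 V.
Saturation requires V_DS ≥ V_GS − V_t = 1.57 V; 3.38 ≥ 1.57 ✓.

I_D ≈ 3.2 mA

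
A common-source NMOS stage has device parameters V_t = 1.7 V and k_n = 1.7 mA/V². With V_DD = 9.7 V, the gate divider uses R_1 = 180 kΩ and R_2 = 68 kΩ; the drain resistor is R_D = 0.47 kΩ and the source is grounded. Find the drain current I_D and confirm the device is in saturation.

V_G = V_DD·R_2/(R_1+R_2) = 9.7×68/248 = 2.66 V. With the source grounded, V_GS = V_G = 2.66 V.
Assume saturation: I_D = (k_n/2)(V_GS − V_t)² = (1.7/2)×(2.66 − 1.7)² = 0.85×0.96² = 0.783 mA.
V_DS = V_DD − I_D·R_D = 9.7 − 0.783×0.47 = 9.33 V.
Saturation requires V_DS ≥ V_GS − V_t = 0.96 V; 9.33 ≥ 0.96 ✓.

I_D ≈ 0.78 mA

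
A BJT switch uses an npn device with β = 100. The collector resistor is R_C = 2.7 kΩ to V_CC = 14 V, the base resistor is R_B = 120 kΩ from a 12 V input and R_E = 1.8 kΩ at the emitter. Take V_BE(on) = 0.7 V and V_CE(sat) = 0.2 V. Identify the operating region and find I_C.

Assume active: I_B = (12 − 0.7)/(120 + 101×1.8) = 0.0374 mA, I_C = β·I_B = 3.74 mA.
Then V_CE = 14 − 3.74×2.7 − 3.78×1.8 = -2.92 V < 0.2 V — the active assumption fails.
Re-solve with V_CE = 0.2 V. KCL at the emitter: V_E/R_E = (V_BB−0.7−V_E)/R_B + (V_CC−0.2−V_E)/R_C, giving V_E = 5.57 V.
I_C = (V_CC − 0.2 − V_E)/R_C = (13.8 − 5.57)/2.7 = 3.05 mA.
Check: I_B = (11.3 − 5.57)/120 = 0.0477 mA, and β·I_B = 4.77 mA > I_C, confirming saturation.

saturation; I_C ≈ 3 mA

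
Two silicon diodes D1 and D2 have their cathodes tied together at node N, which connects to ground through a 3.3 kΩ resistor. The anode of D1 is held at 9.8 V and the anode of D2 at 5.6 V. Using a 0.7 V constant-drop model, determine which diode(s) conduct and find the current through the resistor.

Only D1 conducts; I_R ≈ 2.8 mA

Assume both conduct. Then node N would need to be at both 9.8−0.7 = 9.1 V and 5.6−0.7 = 4.9 V, which is impossible.
Assume only D1 conducts: V_N = 9.8 − 0.7 = 9.1 V, so I_R = 9.1/3.3 = 2.76 mA.
Check D2: its anode-to-cathode voltage is 5.6 − 9.1 = -3.5 V < 0.7 V, so it is off. The assumption is consistent.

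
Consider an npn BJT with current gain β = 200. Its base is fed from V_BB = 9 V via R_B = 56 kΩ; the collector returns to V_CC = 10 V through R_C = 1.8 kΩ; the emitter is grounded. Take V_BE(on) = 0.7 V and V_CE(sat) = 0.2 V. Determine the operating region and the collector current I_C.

Assume active: I_B = (9 − 0.7)/56 = 0.148 mA, giving I_C = β·I_B = 29.6 mA.
But then V_CE = 10 − 29.6×1.8 = -43.4 V < V_CE(sat) = 0.2 V — impossible in the active region.
So the transistor is saturated. With V_CE = 0.2 V, I_C = (V_CC − 0.2)/R_C = 9.8/1.8 = 5.44 mA.
Check: β·I_B = 29.6 mA > I_C = 5.44 mA, confirming saturation.

saturation; I_C ≈ 5.4 mA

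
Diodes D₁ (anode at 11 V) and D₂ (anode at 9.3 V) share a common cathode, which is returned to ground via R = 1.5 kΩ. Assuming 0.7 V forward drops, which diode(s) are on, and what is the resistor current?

Assume both conduct. Then node N would need to be at both 11−0.7 = 10.3 V and 9.3−0.7 = 8.6 V, which is impossible.
Assume only D₁ conducts: V_N = 11 − 0.7 = 10.3 V, so I_R = 10.3/1.5 = 6.87 mA.
Check D₂: its anode-to-cathode voltage is 9.3 − 10.3 = -1 V < 0.7 V, so it is off. The assumption is consistent.

Only D₁ conducts; I_R ≈ 6.9 mA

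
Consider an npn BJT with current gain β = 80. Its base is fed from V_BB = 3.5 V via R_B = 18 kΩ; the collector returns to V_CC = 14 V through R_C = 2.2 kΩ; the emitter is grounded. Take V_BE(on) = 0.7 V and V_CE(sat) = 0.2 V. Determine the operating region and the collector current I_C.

Assume active: I_B = (3.5 − 0.7)/18 = 0.156 mA, giving I_C = β·I_B = 12.4 mA.
But then V_CE = 14 − 12.4×2.2 = -13.4 V < V_CE(sat) = 0.2 V — impossible in the active region.
So the transistor is saturated. With V_CE = 0.2 V, I_C = (V_CC − 0.2)/R_C = 13.8/2.2 = 6.27 mA.
Check: β·I_B = 12.4 mA > I_C = 6.27 mA, confirming saturation.

saturation; I_C ≈ 6.3 mA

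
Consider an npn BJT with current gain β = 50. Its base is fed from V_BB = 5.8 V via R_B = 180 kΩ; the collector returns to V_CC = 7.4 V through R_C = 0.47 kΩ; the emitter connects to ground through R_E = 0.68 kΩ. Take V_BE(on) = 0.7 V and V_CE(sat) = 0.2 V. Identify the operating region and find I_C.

active; I_C ≈ 1.2 mA

Assume active. Base-emitter loop: I_B = (V_BB − V_BE)/(R_B + (β+1)R_E) = (5.8 − 0.7)/(180 + 51×0.68) = 0.0238 mA.
I_C = β·I_B = 50×0.0238 = 1.19 mA.
V_CE = V_CC − I_C·R_C − I_E·R_E = 7.4 − 1.19×0.47 − 1.21×0.68 = 6.02 V > V_CE(sat), so the active-region assumption holds.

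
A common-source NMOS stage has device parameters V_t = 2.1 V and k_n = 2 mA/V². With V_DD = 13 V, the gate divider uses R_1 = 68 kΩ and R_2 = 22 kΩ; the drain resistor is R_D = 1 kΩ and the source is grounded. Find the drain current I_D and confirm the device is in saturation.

I_D ≈ 1.2 mA

V_G = V_DD·R_2/(R_1+R_2) = 13×22/90 = 3.18 V. With the source grounded, V_GS = V_G = 3.18 V.
Assume saturation: I_D = (k_n/2)(V_GS − V_t)² = (2/2)×(3.18 − 2.1)² = 1×1.08² = 1.16 mA.
V_DS = V_DD − I_D·R_D = 13 − 1.16×1 = 11.8 V.
Saturation requires V_DS ≥ V_GS − V_t = 1.08 V; 11.8 ≥ 1.08 ✓.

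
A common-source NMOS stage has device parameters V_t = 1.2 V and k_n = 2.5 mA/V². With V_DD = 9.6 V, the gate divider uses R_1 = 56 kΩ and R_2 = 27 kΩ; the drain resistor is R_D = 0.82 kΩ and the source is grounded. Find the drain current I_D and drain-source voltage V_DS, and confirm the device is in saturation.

V_G = V_DD·R_2/(R_1+R_2) = 9.6×27/83 = 3.12 V. With the source grounded, V_GS = V_G = 3.12 V.
Assume saturation: I_D = (k_n/2)(V_GS − V_t)² = (2.5/2)×(3.12 − 1.2)² = 1.25×1.92² = 4.62 mA.
V_DS = V_DD − I_D·R_D = 9.6 − 4.62×0.82 = 5.81 V.
Saturation requires V_DS ≥ V_GS − V_t = 1.92 V; 5.81 ≥ 1.92 ✓.

I_D ≈ 4.6 mA, V_DS ≈ 5.8 V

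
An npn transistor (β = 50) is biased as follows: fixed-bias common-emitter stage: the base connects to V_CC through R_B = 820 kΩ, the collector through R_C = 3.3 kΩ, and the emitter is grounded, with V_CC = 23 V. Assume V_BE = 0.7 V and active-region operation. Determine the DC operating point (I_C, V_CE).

Base loop: V_CC = I_B·R_B + V_BE, so I_B = (23 − 0.7)/820 kΩ = 0.0272 mA.
In the active region I_C = β·I_B = 50 × 0.0272 = 1.36 mA.
Collector loop: V_CE = V_CC − I_C·R_C = 23 − 1.36×3.3 = 18.5 V.
Since V_CE = 18.5 V > V_CE(sat) ≈ 0.2 V, the transistor is in the active region as assumed.

I_C ≈ 1.4 mA, V_CE ≈ 19 V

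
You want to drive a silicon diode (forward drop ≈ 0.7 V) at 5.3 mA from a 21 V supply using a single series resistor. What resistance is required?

R ≈ 3.8 kΩ

The resistor drops V_S − V_D = 21 − 0.7 = 20.3 V at 5.3 mA.
R = 20.3 V / 5.3 mA = 3.83 kΩ.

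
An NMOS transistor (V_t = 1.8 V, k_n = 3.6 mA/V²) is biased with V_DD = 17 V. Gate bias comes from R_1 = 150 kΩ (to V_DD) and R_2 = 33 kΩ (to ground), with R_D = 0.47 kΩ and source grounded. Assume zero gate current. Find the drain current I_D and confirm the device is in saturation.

I_D ≈ 2.9 mA

V_G = V_DD·R_2/(R_1+R_2) = 17×33/183 = 3.07 V. With the source grounded, V_GS = V_G = 3.07 V.
Assume saturation: I_D = (k_n/2)(V_GS − V_t)² = (3.6/2)×(3.07 − 1.8)² = 1.8×1.27² = 2.88 mA.
V_DS = V_DD − I_D·R_D = 17 − 2.88×0.47 = 15.6 V.
Saturation requires V_DS ≥ V_GS − V_t = 1.27 V; 15.6 ≥ 1.27 ✓.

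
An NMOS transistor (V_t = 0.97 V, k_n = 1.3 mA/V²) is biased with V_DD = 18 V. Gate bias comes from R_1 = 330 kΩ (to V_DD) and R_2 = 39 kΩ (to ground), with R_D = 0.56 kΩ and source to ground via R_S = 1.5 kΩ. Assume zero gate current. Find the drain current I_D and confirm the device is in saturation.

V_G = V_DD·R_2/(R_1+R_2) = 18×39/369 = 1.9 V.
Assume saturation: I_D = (k_n/2)(V_GS − V_t)² with V_GS = V_G − I_D·R_S = 1.9 − 1.5·I_D.
Substituting gives 1.46·I_D² − 2.82·I_D + 0.565 = 0, with roots I_D = 0.227 or 1.7 mA.
The root I_D = 1.7 mA gives V_GS = -0.647 V ≤ V_t, so take I_D = 0.227 mA.
Then V_GS = 1.56 V and V_DS = V_DD − I_D(R_D+R_S) = 18 − 0.227×2.06 = 17.5 V.
Saturation requires V_DS ≥ V_GS − V_t = 0.591 V; 17.5 ≥ 0.591 ✓.

I_D ≈ 0.23 mA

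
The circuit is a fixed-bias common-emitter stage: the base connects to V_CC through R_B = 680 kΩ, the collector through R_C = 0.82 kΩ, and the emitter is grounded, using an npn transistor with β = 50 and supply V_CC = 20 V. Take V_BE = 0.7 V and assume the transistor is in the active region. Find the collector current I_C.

Base loop: V_CC = I_B·R_B + V_BE, so I_B = (20 − 0.7)/680 kΩ = 0.0284 mA.
In the active region I_C = β·I_B = 50 × 0.0284 = 1.42 mA.
Collector loop: V_CE = V_CC − I_C·R_C = 20 − 1.42×0.82 = 18.8 V.
Since V_CE = 18.8 V > V_CE(sat) ≈ 0.2 V, the transistor is in the active region as assumed.

I_C ≈ 1.4 mA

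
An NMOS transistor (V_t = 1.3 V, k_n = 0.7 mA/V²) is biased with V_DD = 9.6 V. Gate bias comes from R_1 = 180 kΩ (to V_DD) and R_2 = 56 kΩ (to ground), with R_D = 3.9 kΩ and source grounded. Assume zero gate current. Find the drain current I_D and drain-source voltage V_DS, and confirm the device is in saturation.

I_D ≈ 0.33 mA, V_DS ≈ 8.3 V

V_G = V_DD·R_2/(R_1+R_2) = 9.6×56/236 = 2.28 V. With the source grounded, V_GS = V_G = 2.28 V.
Assume saturation: I_D = (k_n/2)(V_GS − V_t)² = (0.7/2)×(2.28 − 1.3)² = 0.35×0.978² = 0.335 mA.
V_DS = V_DD − I_D·R_D = 9.6 − 0.335×3.9 = 8.29 V.
Saturation requires V_DS ≥ V_GS − V_t = 0.978 V; 8.29 ≥ 0.978 ✓.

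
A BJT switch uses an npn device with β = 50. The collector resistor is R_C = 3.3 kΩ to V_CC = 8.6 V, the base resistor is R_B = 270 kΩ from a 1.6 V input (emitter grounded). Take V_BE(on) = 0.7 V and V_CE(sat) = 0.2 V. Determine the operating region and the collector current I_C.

active; I_C ≈ 0.17 mA

Assume active. Base-emitter loop: I_B = (V_BB − V_BE)/R_B = (1.6 − 0.7)/270 = 0.00333 mA.
I_C = β·I_B = 50×0.00333 = 0.167 mA.
V_CE = V_CC − I_C·R_C = 8.6 − 0.167×3.3 = 8.05 V > V_CE(sat), so the active-region assumption holds.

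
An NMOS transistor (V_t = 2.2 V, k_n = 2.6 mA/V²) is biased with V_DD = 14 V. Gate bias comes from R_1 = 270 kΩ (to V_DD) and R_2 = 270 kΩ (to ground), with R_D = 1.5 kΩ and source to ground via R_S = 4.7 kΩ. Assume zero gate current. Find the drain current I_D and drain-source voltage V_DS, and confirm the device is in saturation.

V_G = V_DD·R_2/(R_1+R_2) = 14×270/540 = 7 V.
Assume saturation: I_D = (k_n/2)(V_GS − V_t)² with V_GS = V_G − I_D·R_S = 7 − 4.7·I_D.
Substituting gives 28.7·I_D² − 59.7·I_D + 30 = 0, with roots I_D = 0.849 or 1.23 mA.
The root I_D = 1.23 mA gives V_GS = 1.23 V ≤ V_t, so take I_D = 0.849 mA.
Then V_GS = 3.01 V and V_DS = V_DD − I_D(R_D+R_S) = 14 − 0.849×6.2 = 8.73 V.
Saturation requires V_DS ≥ V_GS − V_t = 0.808 V; 8.73 ≥ 0.808 ✓.

I_D ≈ 0.85 mA, V_DS ≈ 8.7 V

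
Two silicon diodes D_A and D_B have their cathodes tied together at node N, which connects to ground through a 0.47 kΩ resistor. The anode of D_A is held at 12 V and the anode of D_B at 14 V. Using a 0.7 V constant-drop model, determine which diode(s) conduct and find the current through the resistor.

Assume both conduct. Then node N would need to be at both 12−0.7 = 11.3 V and 14−0.7 = 13.3 V, which is impossible.
Assume only D_B conducts: V_N = 14 − 0.7 = 13.3 V, so I_R = 13.3/0.47 = 28.3 mA.
Check D_A: its anode-to-cathode voltage is 12 − 13.3 = -1.3 V < 0.7 V, so it is off. The assumption is consistent.

Only D_B conducts; I_R ≈ 28 mA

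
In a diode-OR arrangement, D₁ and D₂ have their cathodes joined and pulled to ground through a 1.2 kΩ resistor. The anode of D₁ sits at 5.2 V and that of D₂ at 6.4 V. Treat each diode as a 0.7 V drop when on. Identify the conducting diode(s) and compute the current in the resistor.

Only D₂ conducts; I_R ≈ 4.8 mA

Assume both conduct. Then node N would need to be at both 5.2−0.7 = 4.5 V and 6.4−0.7 = 5.7 V, which is impossible.
Assume only D₂ conducts: V_N = 6.4 − 0.7 = 5.7 V, so I_R = 5.7/1.2 = 4.75 mA.
Check D₁: its anode-to-cathode voltage is 5.2 − 5.7 = -0.5 V < 0.7 V, so it is off. The assumption is consistent.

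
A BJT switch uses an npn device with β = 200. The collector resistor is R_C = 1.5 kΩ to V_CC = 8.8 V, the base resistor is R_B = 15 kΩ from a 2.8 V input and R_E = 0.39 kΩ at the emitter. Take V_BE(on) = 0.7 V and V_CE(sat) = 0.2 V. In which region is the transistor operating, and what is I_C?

Assume active. Base-emitter loop: I_B = (V_BB − V_BE)/(R_B + (β+1)R_E) = (2.8 − 0.7)/(15 + 201×0.39) = 0.0225 mA.
I_C = β·I_B = 200×0.0225 = 4.5 mA.
V_CE = V_CC − I_C·R_C − I_E·R_E = 8.8 − 4.5×1.5 − 4.52×0.39 = 0.291 V > V_CE(sat), so the active-region assumption holds.

active; I_C ≈ 4.5 mA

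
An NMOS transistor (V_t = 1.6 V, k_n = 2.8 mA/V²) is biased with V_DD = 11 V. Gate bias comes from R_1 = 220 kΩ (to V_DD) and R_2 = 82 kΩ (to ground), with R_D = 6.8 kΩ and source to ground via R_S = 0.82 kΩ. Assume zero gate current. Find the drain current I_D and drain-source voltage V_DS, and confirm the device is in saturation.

V_G = V_DD·R_2/(R_1+R_2) = 11×82/302 = 2.99 V.
Assume saturation: I_D = (k_n/2)(V_GS − V_t)² with V_GS = V_G − I_D·R_S = 2.99 − 0.82·I_D.
Substituting gives 0.941·I_D² − 4.18·I_D + 2.69 = 0, with roots I_D = 0.781 or 3.66 mA.
The root I_D = 3.66 mA gives V_GS = -0.0178 V ≤ V_t, so take I_D = 0.781 mA.
Then V_GS = 2.35 V and V_DS = V_DD − I_D(R_D+R_S) = 11 − 0.781×7.62 = 5.05 V.
Saturation requires V_DS ≥ V_GS − V_t = 0.747 V; 5.05 ≥ 0.747 ✓.

I_D ≈ 0.78 mA, V_DS ≈ 5.1 V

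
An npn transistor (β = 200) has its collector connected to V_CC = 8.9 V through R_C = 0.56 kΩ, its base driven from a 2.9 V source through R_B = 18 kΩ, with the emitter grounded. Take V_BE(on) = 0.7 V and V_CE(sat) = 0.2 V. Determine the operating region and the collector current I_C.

Assume active: I_B = (2.9 − 0.7)/18 = 0.122 mA, giving I_C = β·I_B = 24.4 mA.
But then V_CE = 8.9 − 24.4×0.56 = -4.79 V < V_CE(sat) = 0.2 V — impossible in the active region.
So the transistor is saturated. With V_CE = 0.2 V, I_C = (V_CC − 0.2)/R_C = 8.7/0.56 = 15.5 mA.
Check: β·I_B = 24.4 mA > I_C = 15.5 mA, confirming saturation.

saturation; I_C ≈ 16 mA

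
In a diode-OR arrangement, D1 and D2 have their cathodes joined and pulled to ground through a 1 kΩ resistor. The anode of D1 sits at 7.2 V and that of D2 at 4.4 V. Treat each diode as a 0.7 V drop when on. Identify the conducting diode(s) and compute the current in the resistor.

Assume both conduct. Then node N would need to be at both 7.2−0.7 = 6.5 V and 4.4−0.7 = 3.7 V, which is impossible.
Assume only D1 conducts: V_N = 7.2 − 0.7 = 6.5 V, so I_R = 6.5/1 = 6.5 mA.
Check D2: its anode-to-cathode voltage is 4.4 − 6.5 = -2.1 V < 0.7 V, so it is off. The assumption is consistent.

Only D1 conducts; I_R ≈ 6.5 mA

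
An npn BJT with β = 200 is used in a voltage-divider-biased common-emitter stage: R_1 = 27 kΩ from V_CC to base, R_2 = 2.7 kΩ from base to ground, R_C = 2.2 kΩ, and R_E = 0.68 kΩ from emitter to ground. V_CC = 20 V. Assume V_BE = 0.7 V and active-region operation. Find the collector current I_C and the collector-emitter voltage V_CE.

I_C ≈ 1.6 mA, V_CE ≈ 15 V

Thevenize the base divider: V_Th = V_CC·R_2/(R_1+R_2) = 20×2.7/29.7 = 1.82 V, R_Th = R_1‖R_2 = 2.45 kΩ.
Base-emitter loop: V_Th = I_B·R_Th + V_BE + (β+1)I_B·R_E, so I_B = (1.82 − 0.7) / (2.45 + 201×0.68) = 0.00804 mA.
I_C = β·I_B = 200×0.00804 = 1.61 mA, and I_E = (β+1)I_B = 1.62 mA.
V_CE = V_CC − I_C·R_C − I_E·R_E = 20 − 1.61×2.2 − 1.62×0.68 = 15.4 V.
V_CE = 15.4 V > 0.2 V confirms active-region operation.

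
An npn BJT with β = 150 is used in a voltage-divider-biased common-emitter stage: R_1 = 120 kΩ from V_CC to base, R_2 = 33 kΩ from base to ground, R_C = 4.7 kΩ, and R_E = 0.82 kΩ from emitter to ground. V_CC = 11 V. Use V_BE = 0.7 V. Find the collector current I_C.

I_C ≈ 1.7 mA

Thevenize the base divider: V_Th = V_CC·R_2/(R_1+R_2) = 11×33/153 = 2.37 V, R_Th = R_1‖R_2 = 25.9 kΩ.
Base-emitter loop: V_Th = I_B·R_Th + V_BE + (β+1)I_B·R_E, so I_B = (2.37 − 0.7) / (25.9 + 151×0.82) = 0.0112 mA.
I_C = β·I_B = 150×0.0112 = 1.68 mA, and I_E = (β+1)I_B = 1.69 mA.
V_CE = V_CC − I_C·R_C − I_E·R_E = 11 − 1.68×4.7 − 1.69×0.82 = 1.74 V.
V_CE = 1.74 V > 0.2 V confirms active-region operation.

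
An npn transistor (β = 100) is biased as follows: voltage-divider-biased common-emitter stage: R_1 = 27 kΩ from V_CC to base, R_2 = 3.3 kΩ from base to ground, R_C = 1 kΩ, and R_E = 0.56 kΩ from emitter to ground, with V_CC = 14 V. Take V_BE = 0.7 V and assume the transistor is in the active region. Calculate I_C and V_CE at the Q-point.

I_C ≈ 1.4 mA, V_CE ≈ 12 V

Thevenize the base divider: V_Th = V_CC·R_2/(R_1+R_2) = 14×3.3/30.3 = 1.52 V, R_Th = R_1‖R_2 = 2.94 kΩ.
Base-emitter loop: V_Th = I_B·R_Th + V_BE + (β+1)I_B·R_E, so I_B = (1.52 − 0.7) / (2.94 + 101×0.56) = 0.0139 mA.
I_C = β·I_B = 100×0.0139 = 1.39 mA, and I_E = (β+1)I_B = 1.4 mA.
V_CE = V_CC − I_C·R_C − I_E·R_E = 14 − 1.39×1 − 1.4×0.56 = 11.8 V.
V_CE = 11.8 V > 0.2 V confirms active-region operation.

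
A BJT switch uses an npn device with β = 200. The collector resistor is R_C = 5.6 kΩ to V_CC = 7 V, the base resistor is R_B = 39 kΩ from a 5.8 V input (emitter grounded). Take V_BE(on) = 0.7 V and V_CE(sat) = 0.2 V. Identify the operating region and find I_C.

saturation; I_C ≈ 1.2 mA

Assume active: I_B = (5.8 − 0.7)/39 = 0.131 mA, giving I_C = β·I_B = 26.2 mA.
But then V_CE = 7 − 26.2×5.6 = -139 V < V_CE(sat) = 0.2 V — impossible in the active region.
So the transistor is saturated. With V_CE = 0.2 V, I_C = (V_CC − 0.2)/R_C = 6.8/5.6 = 1.21 mA.
Check: β·I_B = 26.2 mA > I_C = 1.21 mA, confirming saturation.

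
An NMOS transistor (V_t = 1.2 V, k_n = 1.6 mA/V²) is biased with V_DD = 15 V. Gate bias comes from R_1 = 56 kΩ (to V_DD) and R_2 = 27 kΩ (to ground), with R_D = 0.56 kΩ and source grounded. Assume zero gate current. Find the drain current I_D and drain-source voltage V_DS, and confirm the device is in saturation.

I_D ≈ 11 mA, V_DS ≈ 8.9 V

V_G = V_DD·R_2/(R_1+R_2) = 15×27/83 = 4.88 V. With the source grounded, V_GS = V_G = 4.88 V.
Assume saturation: I_D = (k_n/2)(V_GS − V_t)² = (1.6/2)×(4.88 − 1.2)² = 0.8×3.68² = 10.8 mA.
V_DS = V_DD − I_D·R_D = 15 − 10.8×0.56 = 8.93 V.
Saturation requires V_DS ≥ V_GS − V_t = 3.68 V; 8.93 ≥ 3.68 ✓.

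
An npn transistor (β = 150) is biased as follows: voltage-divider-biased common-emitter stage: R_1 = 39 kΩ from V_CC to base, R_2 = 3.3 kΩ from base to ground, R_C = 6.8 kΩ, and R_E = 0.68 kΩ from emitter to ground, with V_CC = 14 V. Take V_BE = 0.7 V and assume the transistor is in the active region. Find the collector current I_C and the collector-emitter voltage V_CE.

I_C ≈ 0.56 mA, V_CE ≈ 9.8 V

Thevenize the base divider: V_Th = V_CC·R_2/(R_1+R_2) = 14×3.3/42.3 = 1.09 V, R_Th = R_1‖R_2 = 3.04 kΩ.
Base-emitter loop: V_Th = I_B·R_Th + V_BE + (β+1)I_B·R_E, so I_B = (1.09 − 0.7) / (3.04 + 151×0.68) = 0.00371 mA.
I_C = β·I_B = 150×0.00371 = 0.556 mA, and I_E = (β+1)I_B = 0.56 mA.
V_CE = V_CC − I_C·R_C − I_E·R_E = 14 − 0.556×6.8 − 0.56×0.68 = 9.84 V.
V_CE = 9.84 V > 0.2 V confirms active-region operation.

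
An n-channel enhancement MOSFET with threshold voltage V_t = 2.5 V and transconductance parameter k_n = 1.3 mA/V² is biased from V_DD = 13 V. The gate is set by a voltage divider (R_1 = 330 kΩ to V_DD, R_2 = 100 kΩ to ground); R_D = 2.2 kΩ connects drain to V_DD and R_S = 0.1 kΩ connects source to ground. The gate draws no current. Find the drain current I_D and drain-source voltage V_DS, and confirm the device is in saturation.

V_G = V_DD·R_2/(R_1+R_2) = 13×100/430 = 3.02 V.
Assume saturation: I_D = (k_n/2)(V_GS − V_t)² with V_GS = V_G − I_D·R_S = 3.02 − 0.1·I_D.
Substituting gives 0.0065·I_D² − 1.07·I_D + 0.178 = 0, with roots I_D = 0.167 or 164 mA.
The root I_D = 164 mA gives V_GS = -13.4 V ≤ V_t, so take I_D = 0.167 mA.
Then V_GS = 3.01 V and V_DS = V_DD − I_D(R_D+R_S) = 13 − 0.167×2.3 = 12.6 V.
Saturation requires V_DS ≥ V_GS − V_t = 0.507 V; 12.6 ≥ 0.507 ✓.

I_D ≈ 0.17 mA, V_DS ≈ 13 V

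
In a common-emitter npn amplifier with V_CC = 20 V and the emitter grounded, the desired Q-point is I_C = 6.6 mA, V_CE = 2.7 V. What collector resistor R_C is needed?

R_C ≈ 2.6 kΩ

Collector loop: V_CC = I_C·R_C + V_CE.
R_C = (V_CC − V_CE)/I_C = (20 − 2.7)/6.6 = 2.62 kΩ.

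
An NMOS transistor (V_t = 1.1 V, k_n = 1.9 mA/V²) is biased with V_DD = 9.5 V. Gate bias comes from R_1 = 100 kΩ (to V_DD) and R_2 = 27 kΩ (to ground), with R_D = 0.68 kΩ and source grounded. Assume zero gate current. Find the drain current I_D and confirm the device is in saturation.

I_D ≈ 0.8 mA

V_G = V_DD·R_2/(R_1+R_2) = 9.5×27/127 = 2.02 V. With the source grounded, V_GS = V_G = 2.02 V.
Assume saturation: I_D = (k_n/2)(V_GS − V_t)² = (1.9/2)×(2.02 − 1.1)² = 0.95×0.92² = 0.804 mA.
V_DS = V_DD − I_D·R_D = 9.5 − 0.804×0.68 = 8.95 V.
Saturation requires V_DS ≥ V_GS − V_t = 0.92 V; 8.95 ≥ 0.92 ✓.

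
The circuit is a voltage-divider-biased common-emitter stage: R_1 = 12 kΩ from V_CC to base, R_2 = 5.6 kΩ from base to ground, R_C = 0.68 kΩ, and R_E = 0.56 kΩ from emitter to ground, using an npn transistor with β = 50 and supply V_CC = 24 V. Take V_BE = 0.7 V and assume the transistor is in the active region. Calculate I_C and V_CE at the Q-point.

I_C ≈ 11 mA, V_CE ≈ 11 V

Thevenize the base divider: V_Th = V_CC·R_2/(R_1+R_2) = 24×5.6/17.6 = 7.64 V, R_Th = R_1‖R_2 = 3.82 kΩ.
Base-emitter loop: V_Th = I_B·R_Th + V_BE + (β+1)I_B·R_E, so I_B = (7.64 − 0.7) / (3.82 + 51×0.56) = 0.214 mA.
I_C = β·I_B = 50×0.214 = 10.7 mA, and I_E = (β+1)I_B = 10.9 mA.
V_CE = V_CC − I_C·R_C − I_E·R_E = 24 − 10.7×0.68 − 10.9×0.56 = 10.6 V.
V_CE = 10.6 V > 0.2 V confirms active-region operation.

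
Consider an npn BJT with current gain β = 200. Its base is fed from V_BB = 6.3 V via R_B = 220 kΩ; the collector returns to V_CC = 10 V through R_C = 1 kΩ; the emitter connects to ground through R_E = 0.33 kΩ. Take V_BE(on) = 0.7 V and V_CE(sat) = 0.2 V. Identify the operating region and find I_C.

Assume active. Base-emitter loop: I_B = (V_BB − V_BE)/(R_B + (β+1)R_E) = (6.3 − 0.7)/(220 + 201×0.33) = 0.0196 mA.
I_C = β·I_B = 200×0.0196 = 3.91 mA.
V_CE = V_CC − I_C·R_C − I_E·R_E = 10 − 3.91×1 − 3.93×0.33 = 4.79 V > V_CE(sat), so the active-region assumption holds.

active; I_C ≈ 3.9 mA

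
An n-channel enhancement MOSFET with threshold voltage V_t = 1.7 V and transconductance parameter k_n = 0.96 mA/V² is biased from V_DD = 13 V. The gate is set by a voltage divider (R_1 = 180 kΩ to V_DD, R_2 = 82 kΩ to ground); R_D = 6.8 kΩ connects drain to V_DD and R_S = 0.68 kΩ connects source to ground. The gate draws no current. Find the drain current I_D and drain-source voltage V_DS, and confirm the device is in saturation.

V_G = V_DD·R_2/(R_1+R_2) = 13×82/262 = 4.07 V.
Assume saturation: I_D = (k_n/2)(V_GS − V_t)² with V_GS = V_G − I_D·R_S = 4.07 − 0.68·I_D.
Substituting gives 0.222·I_D² − 2.55·I_D + 2.69 = 0, with roots I_D = 1.18 or 10.3 mA.
The root I_D = 10.3 mA gives V_GS = -2.93 V ≤ V_t, so take I_D = 1.18 mA.
Then V_GS = 3.27 V and V_DS = V_DD − I_D(R_D+R_S) = 13 − 1.18×7.48 = 4.18 V.
Saturation requires V_DS ≥ V_GS − V_t = 1.57 V; 4.18 ≥ 1.57 ✓.

I_D ≈ 1.2 mA, V_DS ≈ 4.2 V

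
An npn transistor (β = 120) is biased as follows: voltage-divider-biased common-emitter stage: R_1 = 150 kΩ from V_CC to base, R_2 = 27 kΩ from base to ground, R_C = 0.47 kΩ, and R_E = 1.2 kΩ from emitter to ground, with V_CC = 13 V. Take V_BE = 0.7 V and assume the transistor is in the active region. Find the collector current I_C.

Thevenize the base divider: V_Th = V_CC·R_2/(R_1+R_2) = 13×27/177 = 1.98 V, R_Th = R_1‖R_2 = 22.9 kΩ.
Base-emitter loop: V_Th = I_B·R_Th + V_BE + (β+1)I_B·R_E, so I_B = (1.98 − 0.7) / (22.9 + 121×1.2) = 0.00763 mA.
I_C = β·I_B = 120×0.00763 = 0.916 mA, and I_E = (β+1)I_B = 0.924 mA.
V_CE = V_CC − I_C·R_C − I_E·R_E = 13 − 0.916×0.47 − 0.924×1.2 = 11.5 V.
V_CE = 11.5 V > 0.2 V confirms active-region operation.

I_C ≈ 0.92 mA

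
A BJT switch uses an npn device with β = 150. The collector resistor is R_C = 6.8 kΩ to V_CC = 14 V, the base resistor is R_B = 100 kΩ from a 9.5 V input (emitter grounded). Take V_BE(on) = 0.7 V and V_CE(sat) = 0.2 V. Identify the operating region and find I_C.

saturation; I_C ≈ 2 mA

Assume active: I_B = (9.5 − 0.7)/100 = 0.088 mA, giving I_C = β·I_B = 13.2 mA.
But then V_CE = 14 − 13.2×6.8 = -75.8 V < V_CE(sat) = 0.2 V — impossible in the active region.
So the transistor is saturated. With V_CE = 0.2 V, I_C = (V_CC − 0.2)/R_C = 13.8/6.8 = 2.03 mA.
Check: β·I_B = 13.2 mA > I_C = 2.03 mA, confirming saturation.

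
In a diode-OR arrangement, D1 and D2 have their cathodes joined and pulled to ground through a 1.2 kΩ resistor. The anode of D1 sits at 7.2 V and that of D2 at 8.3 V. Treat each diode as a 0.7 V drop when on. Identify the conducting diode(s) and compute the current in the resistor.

Assume both conduct. Then node N would need to be at both 7.2−0.7 = 6.5 V and 8.3−0.7 = 7.6 V, which is impossible.
Assume only D2 conducts: V_N = 8.3 − 0.7 = 7.6 V, so I_R = 7.6/1.2 = 6.33 mA.
Check D1: its anode-to-cathode voltage is 7.2 − 7.6 = -0.4 V < 0.7 V, so it is off. The assumption is consistent.

Only D2 conducts; I_R ≈ 6.3 mA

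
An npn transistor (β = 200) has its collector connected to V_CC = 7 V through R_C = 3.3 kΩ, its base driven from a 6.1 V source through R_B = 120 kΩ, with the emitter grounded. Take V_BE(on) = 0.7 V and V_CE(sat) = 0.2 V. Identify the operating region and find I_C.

saturation; I_C ≈ 2.1 mA

Assume active: I_B = (6.1 − 0.7)/120 = 0.045 mA, giving I_C = β·I_B = 9 mA.
But then V_CE = 7 − 9×3.3 = -22.7 V < V_CE(sat) = 0.2 V — impossible in the active region.
So the transistor is saturated. With V_CE = 0.2 V, I_C = (V_CC − 0.2)/R_C = 6.8/3.3 = 2.06 mA.
Check: β·I_B = 9 mA > I_C = 2.06 mA, confirming saturation.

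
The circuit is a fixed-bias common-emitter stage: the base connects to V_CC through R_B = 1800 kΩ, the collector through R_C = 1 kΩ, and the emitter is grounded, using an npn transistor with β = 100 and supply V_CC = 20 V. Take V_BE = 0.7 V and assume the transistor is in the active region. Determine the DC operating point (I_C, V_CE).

I_C ≈ 1.1 mA, V_CE ≈ 19 V

Base loop: V_CC = I_B·R_B + V_BE, so I_B = (20 − 0.7)/1800 kΩ = 0.0107 mA.
In the active region I_C = β·I_B = 100 × 0.0107 = 1.07 mA.
Collector loop: V_CE = V_CC − I_C·R_C = 20 − 1.07×1 = 18.9 V.
Since V_CE = 18.9 V > V_CE(sat) ≈ 0.2 V, the transistor is in the active region as assumed.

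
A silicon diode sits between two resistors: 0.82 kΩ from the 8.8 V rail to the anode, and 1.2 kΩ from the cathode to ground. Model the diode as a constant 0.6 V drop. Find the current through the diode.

I ≈ 4.1 mA

The two resistors are in series with the diode, so KVL gives 8.8 = I·0.82 + 0.6 + I·1.2.
I = (8.8 − 0.6) / (0.82 + 1.2) kΩ = 8.2 / 2.02 = 4.06 mA.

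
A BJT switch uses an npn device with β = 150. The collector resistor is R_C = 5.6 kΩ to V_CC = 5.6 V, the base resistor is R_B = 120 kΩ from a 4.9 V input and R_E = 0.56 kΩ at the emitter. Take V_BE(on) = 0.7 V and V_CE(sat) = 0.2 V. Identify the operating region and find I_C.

Assume active: I_B = (4.9 − 0.7)/(120 + 151×0.56) = 0.0205 mA, I_C = β·I_B = 3.08 mA.
Then V_CE = 5.6 − 3.08×5.6 − 3.1×0.56 = -13.4 V < 0.2 V — the active assumption fails.
Re-solve with V_CE = 0.2 V. KCL at the emitter: V_E/R_E = (V_BB−0.7−V_E)/R_B + (V_CC−0.2−V_E)/R_C, giving V_E = 0.507 V.
I_C = (V_CC − 0.2 − V_E)/R_C = (5.4 − 0.507)/5.6 = 0.874 mA.
Check: I_B = (4.2 − 0.507)/120 = 0.0308 mA, and β·I_B = 4.62 mA > I_C, confirming saturation.

saturation; I_C ≈ 0.87 mA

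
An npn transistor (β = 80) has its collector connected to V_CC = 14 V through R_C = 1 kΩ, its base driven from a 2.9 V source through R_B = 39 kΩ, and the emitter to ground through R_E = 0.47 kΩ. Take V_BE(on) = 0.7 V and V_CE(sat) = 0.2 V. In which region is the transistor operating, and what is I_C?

active; I_C ≈ 2.3 mA

Assume active. Base-emitter loop: I_B = (V_BB − V_BE)/(R_B + (β+1)R_E) = (2.9 − 0.7)/(39 + 81×0.47) = 0.0285 mA.
I_C = β·I_B = 80×0.0285 = 2.28 mA.
V_CE = V_CC − I_C·R_C − I_E·R_E = 14 − 2.28×1 − 2.31×0.47 = 10.6 V > V_CE(sat), so the active-region assumption holds.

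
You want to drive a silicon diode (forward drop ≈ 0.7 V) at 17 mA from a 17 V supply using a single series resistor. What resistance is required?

R ≈ 0.96 kΩ

The resistor drops V_S − V_D = 17 − 0.7 = 16.3 V at 17 mA.
R = 16.3 V / 17 mA = 0.959 kΩ.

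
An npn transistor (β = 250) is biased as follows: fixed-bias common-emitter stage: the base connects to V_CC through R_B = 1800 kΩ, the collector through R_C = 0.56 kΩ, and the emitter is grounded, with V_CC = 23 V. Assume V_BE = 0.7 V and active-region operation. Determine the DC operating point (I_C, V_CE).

Base loop: V_CC = I_B·R_B + V_BE, so I_B = (23 − 0.7)/1800 kΩ = 0.0124 mA.
In the active region I_C = β·I_B = 250 × 0.0124 = 3.1 mA.
Collector loop: V_CE = V_CC − I_C·R_C = 23 − 3.1×0.56 = 21.3 V.
Since V_CE = 21.3 V > V_CE(sat) ≈ 0.2 V, the transistor is in the active region as assumed.

I_C ≈ 3.1 mA, V_CE ≈ 21 V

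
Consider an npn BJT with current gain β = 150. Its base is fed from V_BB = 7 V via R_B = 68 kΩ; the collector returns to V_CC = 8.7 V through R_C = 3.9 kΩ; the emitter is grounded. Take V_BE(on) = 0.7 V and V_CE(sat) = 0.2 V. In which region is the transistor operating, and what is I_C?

saturation; I_C ≈ 2.2 mA

Assume active: I_B = (7 − 0.7)/68 = 0.0926 mA, giving I_C = β·I_B = 13.9 mA.
But then V_CE = 8.7 − 13.9×3.9 = -45.5 V < V_CE(sat) = 0.2 V — impossible in the active region.
So the transistor is saturated. With V_CE = 0.2 V, I_C = (V_CC − 0.2)/R_C = 8.5/3.9 = 2.18 mA.
Check: β·I_B = 13.9 mA > I_C = 2.18 mA, confirming saturation.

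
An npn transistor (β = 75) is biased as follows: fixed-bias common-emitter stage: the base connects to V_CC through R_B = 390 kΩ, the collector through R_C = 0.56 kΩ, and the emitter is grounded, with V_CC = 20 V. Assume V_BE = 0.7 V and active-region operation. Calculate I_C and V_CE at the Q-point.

Base loop: V_CC = I_B·R_B + V_BE, so I_B = (20 − 0.7)/390 kΩ = 0.0495 mA.
In the active region I_C = β·I_B = 75 × 0.0495 = 3.71 mA.
Collector loop: V_CE = V_CC − I_C·R_C = 20 − 3.71×0.56 = 17.9 V.
Since V_CE = 17.9 V > V_CE(sat) ≈ 0.2 V, the transistor is in the active region as assumed.

I_C ≈ 3.7 mA, V_CE ≈ 18 V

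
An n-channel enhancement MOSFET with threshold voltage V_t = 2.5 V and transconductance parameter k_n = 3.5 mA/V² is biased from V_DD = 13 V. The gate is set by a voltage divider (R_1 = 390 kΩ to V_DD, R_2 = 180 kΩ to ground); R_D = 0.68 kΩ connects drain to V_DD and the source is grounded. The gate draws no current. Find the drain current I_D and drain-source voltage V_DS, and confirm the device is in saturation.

V_G = V_DD·R_2/(R_1+R_2) = 13×180/570 = 4.11 V. With the source grounded, V_GS = V_G = 4.11 V.
Assume saturation: I_D = (k_n/2)(V_GS − V_t)² = (3.5/2)×(4.11 − 2.5)² = 1.75×1.61² = 4.51 mA.
V_DS = V_DD − I_D·R_D = 13 − 4.51×0.68 = 9.93 V.
Saturation requires V_DS ≥ V_GS − V_t = 1.61 V; 9.93 ≥ 1.61 ✓.

I_D ≈ 4.5 mA, V_DS ≈ 9.9 V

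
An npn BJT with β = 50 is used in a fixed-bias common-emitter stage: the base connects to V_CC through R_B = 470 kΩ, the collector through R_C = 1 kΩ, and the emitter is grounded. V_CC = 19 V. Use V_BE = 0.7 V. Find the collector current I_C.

I_C ≈ 1.9 mA

Base loop: V_CC = I_B·R_B + V_BE, so I_B = (19 − 0.7)/470 kΩ = 0.0389 mA.
In the active region I_C = β·I_B = 50 × 0.0389 = 1.95 mA.
Collector loop: V_CE = V_CC − I_C·R_C = 19 − 1.95×1 = 17.1 V.
Since V_CE = 17.1 V > V_CE(sat) ≈ 0.2 V, the transistor is in the active region as assumed.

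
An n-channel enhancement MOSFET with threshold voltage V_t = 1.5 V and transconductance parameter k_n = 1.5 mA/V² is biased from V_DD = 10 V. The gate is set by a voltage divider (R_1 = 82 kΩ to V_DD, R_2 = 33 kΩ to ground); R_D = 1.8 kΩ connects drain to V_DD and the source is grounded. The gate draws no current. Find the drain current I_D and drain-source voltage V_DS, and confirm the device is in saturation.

I_D ≈ 1.4 mA, V_DS ≈ 7.5 V

V_G = V_DD·R_2/(R_1+R_2) = 10×33/115 = 2.87 V. With the source grounded, V_GS = V_G = 2.87 V.
Assume saturation: I_D = (k_n/2)(V_GS − V_t)² = (1.5/2)×(2.87 − 1.5)² = 0.75×1.37² = 1.41 mA.
V_DS = V_DD − I_D·R_D = 10 − 1.41×1.8 = 7.47 V.
Saturation requires V_DS ≥ V_GS − V_t = 1.37 V; 7.47 ≥ 1.37 ✓.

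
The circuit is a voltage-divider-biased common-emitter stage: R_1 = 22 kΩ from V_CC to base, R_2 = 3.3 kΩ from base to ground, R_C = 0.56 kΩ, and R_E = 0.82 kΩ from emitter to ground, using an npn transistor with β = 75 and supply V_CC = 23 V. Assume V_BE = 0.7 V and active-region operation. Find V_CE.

Thevenize the base divider: V_Th = V_CC·R_2/(R_1+R_2) = 23×3.3/25.3 = 3 V, R_Th = R_1‖R_2 = 2.87 kΩ.
Base-emitter loop: V_Th = I_B·R_Th + V_BE + (β+1)I_B·R_E, so I_B = (3 − 0.7) / (2.87 + 76×0.82) = 0.0353 mA.
I_C = β·I_B = 75×0.0353 = 2.65 mA, and I_E = (β+1)I_B = 2.68 mA.
V_CE = V_CC − I_C·R_C − I_E·R_E = 23 − 2.65×0.56 − 2.68×0.82 = 19.3 V.
V_CE = 19.3 V > 0.2 V confirms active-region operation.

V_CE ≈ 19 V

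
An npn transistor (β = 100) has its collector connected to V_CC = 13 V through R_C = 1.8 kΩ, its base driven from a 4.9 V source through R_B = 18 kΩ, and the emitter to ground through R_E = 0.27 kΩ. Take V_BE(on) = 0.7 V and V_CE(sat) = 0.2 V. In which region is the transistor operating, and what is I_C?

Assume active: I_B = (4.9 − 0.7)/(18 + 101×0.27) = 0.0928 mA, I_C = β·I_B = 9.28 mA.
Then V_CE = 13 − 9.28×1.8 − 9.37×0.27 = -6.23 V < 0.2 V — the active assumption fails.
Re-solve with V_CE = 0.2 V. KCL at the emitter: V_E/R_E = (V_BB−0.7−V_E)/R_B + (V_CC−0.2−V_E)/R_C, giving V_E = 1.7 V.
I_C = (V_CC − 0.2 − V_E)/R_C = (12.8 − 1.7)/1.8 = 6.17 mA.
Check: I_B = (4.2 − 1.7)/18 = 0.139 mA, and β·I_B = 13.9 mA > I_C, confirming saturation.

saturation; I_C ≈ 6.2 mA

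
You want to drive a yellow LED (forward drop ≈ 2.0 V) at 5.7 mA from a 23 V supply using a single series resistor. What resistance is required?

The resistor drops V_S − V_D = 23 − 2.0 = 21 V at 5.7 mA.
R = 21 V / 5.7 mA = 3.68 kΩ.

R ≈ 3.7 kΩ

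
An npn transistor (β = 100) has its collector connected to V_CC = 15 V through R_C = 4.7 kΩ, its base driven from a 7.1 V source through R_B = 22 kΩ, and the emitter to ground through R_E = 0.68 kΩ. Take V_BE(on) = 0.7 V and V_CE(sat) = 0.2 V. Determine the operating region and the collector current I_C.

Assume active: I_B = (7.1 − 0.7)/(22 + 101×0.68) = 0.0706 mA, I_C = β·I_B = 7.06 mA.
Then V_CE = 15 − 7.06×4.7 − 7.13×0.68 = -23 V < 0.2 V — the active assumption fails.
Re-solve with V_CE = 0.2 V. KCL at the emitter: V_E/R_E = (V_BB−0.7−V_E)/R_B + (V_CC−0.2−V_E)/R_C, giving V_E = 1.99 V.
I_C = (V_CC − 0.2 − V_E)/R_C = (14.8 − 1.99)/4.7 = 2.73 mA.
Check: I_B = (6.4 − 1.99)/22 = 0.2 mA, and β·I_B = 20 mA > I_C, confirming saturation.

saturation; I_C ≈ 2.7 mA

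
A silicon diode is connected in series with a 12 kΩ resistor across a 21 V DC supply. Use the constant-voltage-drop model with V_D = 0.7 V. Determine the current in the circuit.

I ≈ 1.7 mA

KVL around the loop: 21 = V_D + I·R = 0.7 + I × 12 kΩ.
So I = (21 − 0.7) / 12 kΩ = 20.3 / 12 = 1.69 mA.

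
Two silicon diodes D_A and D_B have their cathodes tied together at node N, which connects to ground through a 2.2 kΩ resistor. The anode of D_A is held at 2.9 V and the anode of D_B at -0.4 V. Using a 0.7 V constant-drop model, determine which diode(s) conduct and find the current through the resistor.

Only D_A conducts; I_R ≈ 1 mA

Assume both conduct. Then node N would need to be at both 2.9−0.7 = 2.2 V and -0.4−0.7 = -1.1 V, which is impossible.
Assume only D_A conducts: V_N = 2.9 − 0.7 = 2.2 V, so I_R = 2.2/2.2 = 1 mA.
Check D_B: its anode-to-cathode voltage is -0.4 − 2.2 = -2.6 V < 0.7 V, so it is off. The assumption is consistent.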